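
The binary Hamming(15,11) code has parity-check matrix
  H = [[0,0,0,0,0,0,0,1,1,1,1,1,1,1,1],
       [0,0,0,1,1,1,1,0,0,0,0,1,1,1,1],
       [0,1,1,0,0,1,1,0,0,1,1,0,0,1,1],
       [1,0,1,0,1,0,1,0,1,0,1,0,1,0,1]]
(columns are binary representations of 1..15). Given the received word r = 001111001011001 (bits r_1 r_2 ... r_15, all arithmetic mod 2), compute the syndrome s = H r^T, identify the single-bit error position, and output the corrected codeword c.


s = (0, 1, 0, 1)^T, error position = 5, corrected codeword c = 001101001011001

Compute s = H r^T mod 2 one row at a time:
  s_1 = 0 + 1 + 0 + 1 + 1 + 0 + 0 + 1 = 4 ≡ 0 (mod 2).
  s_2 = 1 + 1 + 1 + 0 + 1 + 0 + 0 + 1 = 5 ≡ 1 (mod 2).
  s_3 = 0 + 1 + 1 + 0 + 0 + 1 + 0 + 1 = 4 ≡ 0 (mod 2).
  s_4 = 0 + 1 + 1 + 0 + 1 + 1 + 0 + 1 = 5 ≡ 1 (mod 2).
s = (0, 1, 0, 1)^T — this equals column 5 of H (binary 0101), so error is at position 5.
Correct: flip bit 5 of r = 001111001011001 to get c = 001101001011001.


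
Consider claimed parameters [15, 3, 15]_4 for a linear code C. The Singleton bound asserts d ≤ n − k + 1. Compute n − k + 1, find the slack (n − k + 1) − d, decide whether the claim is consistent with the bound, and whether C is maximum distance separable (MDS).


Singleton RHS = n − k + 1 = 13, slack = -2, bound violated (no such code; not MDS).

Singleton bound: d ≤ n − k + 1.
Here n = 15, k = 3, so n − k + 1 = 13.
Given d = 15, check d ≤ 13: NO.
Slack = (n − k + 1) − d = -2.
The slack is negative: d = 15 exceeds n − k + 1 = 13 by 2, so the Singleton bound is violated and no linear [15, 3, 15]_4 code can exist. In particular it is not MDS (MDS requires d = n − k + 1 exactly).
Description: the claimed parameters are [15, 3, 15]_4; such a code would be impossible (violates the Singleton bound).


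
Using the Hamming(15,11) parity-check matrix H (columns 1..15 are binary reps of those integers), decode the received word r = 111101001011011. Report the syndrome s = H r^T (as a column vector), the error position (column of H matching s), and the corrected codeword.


s = (1, 1, 0, 1)^T, error position = 13, corrected codeword c = 111101001011111

Compute s = H r^T mod 2 one row at a time:
  s_1 = 0 + 1 + 0 + 1 + 1 + 0 + 1 + 1 = 5 ≡ 1 (mod 2).
  s_2 = 1 + 0 + 1 + 0 + 1 + 0 + 1 + 1 = 5 ≡ 1 (mod 2).
  s_3 = 1 + 1 + 1 + 0 + 0 + 1 + 1 + 1 = 6 ≡ 0 (mod 2).
  s_4 = 1 + 1 + 0 + 0 + 1 + 1 + 0 + 1 = 5 ≡ 1 (mod 2).
s = (1, 1, 0, 1)^T — this equals column 13 of H (binary 1101), so error is at position 13.
Correct: flip bit 13 of r = 111101001011011 to get c = 111101001011111.


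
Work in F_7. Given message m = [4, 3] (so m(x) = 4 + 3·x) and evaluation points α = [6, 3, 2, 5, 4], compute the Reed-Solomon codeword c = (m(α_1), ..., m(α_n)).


c = [1, 6, 3, 5, 2]

Message polynomial: m(x) = 4 + 3·x (mod 7).
For each evaluation point α_i, compute m(α_i) mod 7:
  α_1 = 6: Horner steps 3 → 1, so m(6) = 1.
  α_2 = 3: Horner steps 3 → 6, so m(3) = 6.
  α_3 = 2: Horner steps 3 → 3, so m(2) = 3.
  α_4 = 5: Horner steps 3 → 5, so m(5) = 5.
  α_5 = 4: Horner steps 3 → 2, so m(4) = 2.
Codeword c = [1, 6, 3, 5, 2] ∈ F_7^5.


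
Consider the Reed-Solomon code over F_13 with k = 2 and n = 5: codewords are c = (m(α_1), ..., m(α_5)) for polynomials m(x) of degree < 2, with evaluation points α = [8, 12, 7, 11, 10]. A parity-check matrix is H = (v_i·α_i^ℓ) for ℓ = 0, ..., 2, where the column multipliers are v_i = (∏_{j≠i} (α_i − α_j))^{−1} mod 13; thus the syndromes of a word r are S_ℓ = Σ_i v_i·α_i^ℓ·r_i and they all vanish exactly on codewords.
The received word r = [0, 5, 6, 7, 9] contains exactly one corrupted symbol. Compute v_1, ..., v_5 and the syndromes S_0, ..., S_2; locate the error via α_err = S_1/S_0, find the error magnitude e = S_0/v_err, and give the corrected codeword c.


S = (7, 10, 5), error at position 3, error magnitude e = 4, c = [0, 5, 2, 7, 9].

Step 1: column multipliers v_i = (∏_{j≠i}(α_i − α_j))^{−1} mod 13.
  i = 1 (α = 8): (8−12)(8−7)(8−11)(8−10) = (−4)·1·(−3)·(−2) = −24 ≡ 2, so v_1 = 2^{−1} = 7 (mod 13).
  i = 2 (α = 12): (12−8)(12−7)(12−11)(12−10) = 4·5·1·2 = 40 ≡ 1, so v_2 = 1^{−1} = 1 (mod 13).
  i = 3 (α = 7): (7−8)(7−12)(7−11)(7−10) = (−1)·(−5)·(−4)·(−3) = 60 ≡ 8, so v_3 = 8^{−1} = 5 (mod 13).
  i = 4 (α = 11): (11−8)(11−12)(11−7)(11−10) = 3·(−1)·4·1 = −12 ≡ 1, so v_4 = 1^{−1} = 1 (mod 13).
  i = 5 (α = 10): (10−8)(10−12)(10−7)(10−11) = 2·(−2)·3·(−1) = 12 ≡ 12, so v_5 = 12^{−1} = 12 (mod 13).
  v = [7, 1, 5, 1, 12].
Step 2: syndromes of r = [0, 5, 6, 7, 9] (all sums mod 13).
  S_0 = Σ v_i r_i = 7·0 + 1·5 + 5·6 + 1·7 + 12·9 = 150 ≡ 7.
  S_1 = Σ v_i α_i r_i = 7·8·0 + 1·12·5 + 5·7·6 + 1·11·7 + 12·10·9 = 1427 ≡ 10.
  α_i^2 mod 13 = [12, 1, 10, 4, 9].
  S_2 = Σ v_i α_i^2 r_i = 7·12·0 + 1·1·5 + 5·10·6 + 1·4·7 + 12·9·9 = 1305 ≡ 5.
  S = (7, 10, 5) ≠ 0, so r is not a codeword (an error is present).
Step 3: locate the error. For a single error e at position i, S_ℓ = v_i·e·α_i^ℓ, so α_err = S_1/S_0.
  S_0^{−1} = 7^{−1} = 2 (mod 13), so α_err = 10·2 = 20 ≡ 7 = α_3. Error position i = 3.
  Consistency check: S_2/S_1 = 5·4 = 20 ≡ 7 = α_err ✓ (single-error assumption holds).
Step 4: error magnitude e = S_0/v_3 = S_0·∏_{j≠3}(α_3 − α_j) = 7·8 = 56 ≡ 4 (mod 13).
Step 5: correct position 3: c_3 = r_3 − e = 6 − 4 ≡ 2 (mod 13). Hence c = [0, 5, 2, 7, 9].
  Check: interpolating c through the α_i gives m(x) = 3 + 11·x (degree < 2) with m(α_i) = c_i for every i, so c is indeed a codeword.


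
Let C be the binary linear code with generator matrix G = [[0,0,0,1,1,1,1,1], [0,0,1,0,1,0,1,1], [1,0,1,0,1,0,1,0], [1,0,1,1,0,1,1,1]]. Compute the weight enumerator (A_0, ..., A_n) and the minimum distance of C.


Weight distribution: A_0 = 1, A_1 = 1, A_2 = 1, A_3 = 4, A_4 = 5, A_5 = 3, A_6 = 1. Minimum distance d = 1.

Enumerate all 2^4 = 16 messages m ∈ F_2^4.
For each, compute codeword c = mG in F_2^8, then tally its weight.
  m = 0000 → c = 00000000, weight = 0.
  m = 1000 → c = 00011111, weight = 5.
  m = 0100 → c = 00101011, weight = 4.
  m = 1100 → c = 00110100, weight = 3.
  m = 0010 → c = 10101010, weight = 4.
  m = 1010 → c = 10110101, weight = 5.
  m = 0110 → c = 10000001, weight = 2.
  m = 1110 → c = 10011110, weight = 5.
  m = 0001 → c = 10110111, weight = 6.
  m = 1001 → c = 10101000, weight = 3.
  m = 0101 → c = 10011100, weight = 4.
  m = 1101 → c = 10000011, weight = 3.
  m = 0011 → c = 00011101, weight = 4.
  m = 1011 → c = 00000010, weight = 1.
  m = 0111 → c = 00110110, weight = 4.
  m = 1111 → c = 00101001, weight = 3.
Tally weights:
  weight 0: 1 codewords.
  weight 1: 1 codewords.
  weight 2: 1 codewords.
  weight 3: 4 codewords.
  weight 4: 5 codewords.
  weight 5: 3 codewords.
  weight 6: 1 codewords.
Minimum distance d = smallest w > 0 with A_w > 0 = 1.
Sanity: Σ A_w = 16 = 2^4 = 16 ✓.


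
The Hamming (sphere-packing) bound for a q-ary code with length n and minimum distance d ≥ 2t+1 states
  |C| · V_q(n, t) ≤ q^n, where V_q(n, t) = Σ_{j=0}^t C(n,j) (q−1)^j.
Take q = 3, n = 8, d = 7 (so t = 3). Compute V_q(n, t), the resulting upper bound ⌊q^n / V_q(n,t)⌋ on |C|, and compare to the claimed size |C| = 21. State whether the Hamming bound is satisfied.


V_q(n, t) = 577, q^n = 6561, Hamming bound = 11, |C| = 21 > bound (violated).

Step 1: Compute V_q(n, t) = Σ_{j=0}^3 C(n, j) (q−1)^j.
  j = 0: C(8,0)·(2)^0 = 1·1 = 1.
  j = 1: C(8,1)·(2)^1 = 8·2 = 16.
  j = 2: C(8,2)·(2)^2 = 28·4 = 112.
  j = 3: C(8,3)·(2)^3 = 56·8 = 448.
  V_q(n, t) = 1 + 16 + 112 + 448 = 577.
Step 2: q^n = 3^8 = 6561.
Step 3: Hamming bound ⌊q^n / V_q(n,t)⌋ = ⌊6561/577⌋ = 11.
Step 4: Compare |C| = 21 to 11: violated.
The claimed |C| lies above the Hamming bound, so no 3-ary code of length 8 with d ≥ 7 can have 21 codewords.


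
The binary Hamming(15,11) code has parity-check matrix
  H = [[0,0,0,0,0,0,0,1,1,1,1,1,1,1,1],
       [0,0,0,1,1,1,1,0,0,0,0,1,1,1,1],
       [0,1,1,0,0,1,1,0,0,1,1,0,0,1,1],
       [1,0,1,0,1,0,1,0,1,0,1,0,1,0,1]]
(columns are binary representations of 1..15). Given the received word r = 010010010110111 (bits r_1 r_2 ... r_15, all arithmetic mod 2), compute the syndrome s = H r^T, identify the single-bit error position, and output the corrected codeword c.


s = (0, 0, 1, 0)^T, error position = 2, corrected codeword c = 000010010110111

Compute s = H r^T mod 2 one row at a time:
  s_1 = 1 + 0 + 1 + 1 + 0 + 1 + 1 + 1 = 6 ≡ 0 (mod 2).
  s_2 = 0 + 1 + 0 + 0 + 0 + 1 + 1 + 1 = 4 ≡ 0 (mod 2).
  s_3 = 1 + 0 + 0 + 0 + 1 + 1 + 1 + 1 = 5 ≡ 1 (mod 2).
  s_4 = 0 + 0 + 1 + 0 + 0 + 1 + 1 + 1 = 4 ≡ 0 (mod 2).
s = (0, 0, 1, 0)^T — this equals column 2 of H (binary 0010), so error is at position 2.
Correct: flip bit 2 of r = 010010010110111 to get c = 000010010110111.


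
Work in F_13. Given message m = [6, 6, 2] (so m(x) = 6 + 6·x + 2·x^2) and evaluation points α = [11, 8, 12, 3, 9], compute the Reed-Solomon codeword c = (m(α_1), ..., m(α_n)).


c = [2, 0, 2, 3, 1]

Message polynomial: m(x) = 6 + 6·x + 2·x^2 (mod 13).
For each evaluation point α_i, compute m(α_i) mod 13:
  α_1 = 11: Horner steps 2 → 2 → 2, so m(11) = 2.
  α_2 = 8: Horner steps 2 → 9 → 0, so m(8) = 0.
  α_3 = 12: Horner steps 2 → 4 → 2, so m(12) = 2.
  α_4 = 3: Horner steps 2 → 12 → 3, so m(3) = 3.
  α_5 = 9: Horner steps 2 → 11 → 1, so m(9) = 1.
Codeword c = [2, 0, 2, 3, 1] ∈ F_13^5.


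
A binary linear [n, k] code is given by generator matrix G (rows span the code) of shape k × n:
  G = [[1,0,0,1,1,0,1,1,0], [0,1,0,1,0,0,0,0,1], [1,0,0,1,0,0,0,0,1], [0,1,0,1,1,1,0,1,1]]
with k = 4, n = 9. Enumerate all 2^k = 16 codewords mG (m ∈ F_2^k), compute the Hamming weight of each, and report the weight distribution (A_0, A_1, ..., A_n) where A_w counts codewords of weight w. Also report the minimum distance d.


Weight distribution: A_0 = 1, A_2 = 1, A_3 = 4, A_4 = 3, A_5 = 4, A_6 = 3. Minimum distance d = 2.

Enumerate all 2^4 = 16 messages m ∈ F_2^4.
For each, compute codeword c = mG in F_2^9, then tally its weight.
  m = 0000 → c = 000000000, weight = 0.
  m = 1000 → c = 100110110, weight = 5.
  m = 0100 → c = 010100001, weight = 3.
  m = 1100 → c = 110010111, weight = 6.
  m = 0010 → c = 100100001, weight = 3.
  m = 1010 → c = 000010111, weight = 4.
  m = 0110 → c = 110000000, weight = 2.
  m = 1110 → c = 010110110, weight = 5.
  m = 0001 → c = 010111011, weight = 6.
  m = 1001 → c = 110001101, weight = 5.
  m = 0101 → c = 000011010, weight = 3.
  m = 1101 → c = 100101100, weight = 4.
  m = 0011 → c = 110011010, weight = 5.
  m = 1011 → c = 010101100, weight = 4.
  m = 0111 → c = 100111011, weight = 6.
  m = 1111 → c = 000001101, weight = 3.
Tally weights:
  weight 0: 1 codewords.
  weight 2: 1 codewords.
  weight 3: 4 codewords.
  weight 4: 3 codewords.
  weight 5: 4 codewords.
  weight 6: 3 codewords.
Minimum distance d = smallest w > 0 with A_w > 0 = 2.
Sanity: Σ A_w = 16 = 2^4 = 16 ✓.


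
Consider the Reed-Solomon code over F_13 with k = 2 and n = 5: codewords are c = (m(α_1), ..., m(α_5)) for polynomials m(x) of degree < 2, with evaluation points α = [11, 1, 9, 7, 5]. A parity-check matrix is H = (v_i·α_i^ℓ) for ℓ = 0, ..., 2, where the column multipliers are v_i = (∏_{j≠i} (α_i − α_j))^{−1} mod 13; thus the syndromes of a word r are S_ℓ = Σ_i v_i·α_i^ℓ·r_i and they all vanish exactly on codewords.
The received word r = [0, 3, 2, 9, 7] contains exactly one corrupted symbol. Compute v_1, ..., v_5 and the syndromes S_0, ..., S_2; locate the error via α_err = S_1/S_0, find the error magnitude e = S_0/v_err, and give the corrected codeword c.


S = (2, 5, 6), error at position 3, error magnitude e = 4, c = [0, 3, 11, 9, 7].

Step 1: column multipliers v_i = (∏_{j≠i}(α_i − α_j))^{−1} mod 13.
  i = 1 (α = 11): (11−1)(11−9)(11−7)(11−5) = 10·2·4·6 = 480 ≡ 12, so v_1 = 12^{−1} = 12 (mod 13).
  i = 2 (α = 1): (1−11)(1−9)(1−7)(1−5) = (−10)·(−8)·(−6)·(−4) = 1920 ≡ 9, so v_2 = 9^{−1} = 3 (mod 13).
  i = 3 (α = 9): (9−11)(9−1)(9−7)(9−5) = (−2)·8·2·4 = −128 ≡ 2, so v_3 = 2^{−1} = 7 (mod 13).
  i = 4 (α = 7): (7−11)(7−1)(7−9)(7−5) = (−4)·6·(−2)·2 = 96 ≡ 5, so v_4 = 5^{−1} = 8 (mod 13).
  i = 5 (α = 5): (5−11)(5−1)(5−9)(5−7) = (−6)·4·(−4)·(−2) = −192 ≡ 3, so v_5 = 3^{−1} = 9 (mod 13).
  v = [12, 3, 7, 8, 9].
Step 2: syndromes of r = [0, 3, 2, 9, 7] (all sums mod 13).
  S_0 = Σ v_i r_i = 12·0 + 3·3 + 7·2 + 8·9 + 9·7 = 158 ≡ 2.
  S_1 = Σ v_i α_i r_i = 12·11·0 + 3·1·3 + 7·9·2 + 8·7·9 + 9·5·7 = 954 ≡ 5.
  α_i^2 mod 13 = [4, 1, 3, 10, 12].
  S_2 = Σ v_i α_i^2 r_i = 12·4·0 + 3·1·3 + 7·3·2 + 8·10·9 + 9·12·7 = 1527 ≡ 6.
  S = (2, 5, 6) ≠ 0, so r is not a codeword (an error is present).
Step 3: locate the error. For a single error e at position i, S_ℓ = v_i·e·α_i^ℓ, so α_err = S_1/S_0.
  S_0^{−1} = 2^{−1} = 7 (mod 13), so α_err = 5·7 = 35 ≡ 9 = α_3. Error position i = 3.
  Consistency check: S_2/S_1 = 6·8 = 48 ≡ 9 = α_err ✓ (single-error assumption holds).
Step 4: error magnitude e = S_0/v_3 = S_0·∏_{j≠3}(α_3 − α_j) = 2·2 = 4 ≡ 4 (mod 13).
Step 5: correct position 3: c_3 = r_3 − e = 2 − 4 ≡ 11 (mod 13). Hence c = [0, 3, 11, 9, 7].
  Check: interpolating c through the α_i gives m(x) = 2 + 1·x (degree < 2) with m(α_i) = c_i for every i, so c is indeed a codeword.


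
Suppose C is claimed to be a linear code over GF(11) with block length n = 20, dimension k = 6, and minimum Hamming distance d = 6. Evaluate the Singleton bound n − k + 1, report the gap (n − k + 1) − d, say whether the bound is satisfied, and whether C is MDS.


Singleton RHS = n − k + 1 = 15, slack = 9, bound satisfied, not MDS.

Singleton bound: d ≤ n − k + 1.
Here n = 20, k = 6, so n − k + 1 = 15.
Given d = 6, check d ≤ 15: YES.
Slack = (n − k + 1) − d = 9.
The code is NOT MDS (slack = 9 > 0).
Description: the claimed parameters are [20, 6, 6]_11; such a code would be non-MDS.


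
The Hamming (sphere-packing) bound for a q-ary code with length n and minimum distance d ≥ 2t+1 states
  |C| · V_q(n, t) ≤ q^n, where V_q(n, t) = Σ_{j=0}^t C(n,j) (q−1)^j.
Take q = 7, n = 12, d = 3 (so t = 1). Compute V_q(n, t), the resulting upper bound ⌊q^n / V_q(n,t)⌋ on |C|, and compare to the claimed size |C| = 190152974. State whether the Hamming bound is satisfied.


V_q(n, t) = 73, q^n = 13841287201, Hamming bound = 189606673, |C| = 190152974 > bound (violated).

Step 1: Compute V_q(n, t) = Σ_{j=0}^1 C(n, j) (q−1)^j.
  j = 0: C(12,0)·(6)^0 = 1·1 = 1.
  j = 1: C(12,1)·(6)^1 = 12·6 = 72.
  V_q(n, t) = 1 + 72 = 73.
Step 2: q^n = 7^12 = 13841287201.
Step 3: Hamming bound ⌊q^n / V_q(n,t)⌋ = ⌊13841287201/73⌋ = 189606673.
Step 4: Compare |C| = 190152974 to 189606673: violated.
The claimed |C| lies above the Hamming bound, so no 7-ary code of length 12 with d ≥ 3 can have 190152974 codewords.


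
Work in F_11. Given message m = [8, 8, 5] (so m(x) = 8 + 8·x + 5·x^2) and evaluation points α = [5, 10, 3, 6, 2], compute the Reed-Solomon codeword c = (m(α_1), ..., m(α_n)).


c = [8, 5, 0, 5, 0]

Message polynomial: m(x) = 8 + 8·x + 5·x^2 (mod 11).
For each evaluation point α_i, compute m(α_i) mod 11:
  α_1 = 5: Horner steps 5 → 0 → 8, so m(5) = 8.
  α_2 = 10: Horner steps 5 → 3 → 5, so m(10) = 5.
  α_3 = 3: Horner steps 5 → 1 → 0, so m(3) = 0.
  α_4 = 6: Horner steps 5 → 5 → 5, so m(6) = 5.
  α_5 = 2: Horner steps 5 → 7 → 0, so m(2) = 0.
Codeword c = [8, 5, 0, 5, 0] ∈ F_11^5.


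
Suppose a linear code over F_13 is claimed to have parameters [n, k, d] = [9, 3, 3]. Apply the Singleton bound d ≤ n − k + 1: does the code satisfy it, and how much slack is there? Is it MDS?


Singleton RHS = n − k + 1 = 7, slack = 4, bound satisfied, not MDS.

Singleton bound: d ≤ n − k + 1.
Here n = 9, k = 3, so n − k + 1 = 7.
Given d = 3, check d ≤ 7: YES.
Slack = (n − k + 1) − d = 4.
The code is NOT MDS (slack = 4 > 0).
Description: the claimed parameters are [9, 3, 3]_13; such a code would be non-MDS.


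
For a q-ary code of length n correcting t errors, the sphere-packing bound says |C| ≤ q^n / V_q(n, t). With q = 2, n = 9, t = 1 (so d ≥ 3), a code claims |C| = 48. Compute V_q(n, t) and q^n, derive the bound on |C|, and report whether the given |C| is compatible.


V_q(n, t) = 10, q^n = 512, Hamming bound = 51, |C| = 48 ≤ bound (satisfied).

Step 1: Compute V_q(n, t) = Σ_{j=0}^1 C(n, j) (q−1)^j.
  j = 0: C(9,0)·(1)^0 = 1·1 = 1.
  j = 1: C(9,1)·(1)^1 = 9·1 = 9.
  V_q(n, t) = 1 + 9 = 10.
Step 2: q^n = 2^9 = 512.
Step 3: Hamming bound ⌊q^n / V_q(n,t)⌋ = ⌊512/10⌋ = 51.
Step 4: Compare |C| = 48 to 51: satisfied.
The claimed |C| lies below the Hamming bound.


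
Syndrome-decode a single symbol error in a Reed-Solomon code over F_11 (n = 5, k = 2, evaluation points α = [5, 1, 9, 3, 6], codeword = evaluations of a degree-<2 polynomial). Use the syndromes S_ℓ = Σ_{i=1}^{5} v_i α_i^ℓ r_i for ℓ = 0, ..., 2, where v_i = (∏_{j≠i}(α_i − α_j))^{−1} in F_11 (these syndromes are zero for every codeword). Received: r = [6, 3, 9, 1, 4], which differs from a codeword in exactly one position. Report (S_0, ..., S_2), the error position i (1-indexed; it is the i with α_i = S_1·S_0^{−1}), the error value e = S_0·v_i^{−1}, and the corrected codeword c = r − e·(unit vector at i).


S = (7, 10, 8), error at position 4, error magnitude e = 2, c = [6, 3, 9, 10, 4].

Step 1: column multipliers v_i = (∏_{j≠i}(α_i − α_j))^{−1} mod 11.
  i = 1 (α = 5): (5−1)(5−9)(5−3)(5−6) = 4·(−4)·2·(−1) = 32 ≡ 10, so v_1 = 10^{−1} = 10 (mod 11).
  i = 2 (α = 1): (1−5)(1−9)(1−3)(1−6) = (−4)·(−8)·(−2)·(−5) = 320 ≡ 1, so v_2 = 1^{−1} = 1 (mod 11).
  i = 3 (α = 9): (9−5)(9−1)(9−3)(9−6) = 4·8·6·3 = 576 ≡ 4, so v_3 = 4^{−1} = 3 (mod 11).
  i = 4 (α = 3): (3−5)(3−1)(3−9)(3−6) = (−2)·2·(−6)·(−3) = −72 ≡ 5, so v_4 = 5^{−1} = 9 (mod 11).
  i = 5 (α = 6): (6−5)(6−1)(6−9)(6−3) = 1·5·(−3)·3 = −45 ≡ 10, so v_5 = 10^{−1} = 10 (mod 11).
  v = [10, 1, 3, 9, 10].
Step 2: syndromes of r = [6, 3, 9, 1, 4] (all sums mod 11).
  S_0 = Σ v_i r_i = 10·6 + 1·3 + 3·9 + 9·1 + 10·4 = 139 ≡ 7.
  S_1 = Σ v_i α_i r_i = 10·5·6 + 1·1·3 + 3·9·9 + 9·3·1 + 10·6·4 = 813 ≡ 10.
  α_i^2 mod 11 = [3, 1, 4, 9, 3].
  S_2 = Σ v_i α_i^2 r_i = 10·3·6 + 1·1·3 + 3·4·9 + 9·9·1 + 10·3·4 = 492 ≡ 8.
  S = (7, 10, 8) ≠ 0, so r is not a codeword (an error is present).
Step 3: locate the error. For a single error e at position i, S_ℓ = v_i·e·α_i^ℓ, so α_err = S_1/S_0.
  S_0^{−1} = 7^{−1} = 8 (mod 11), so α_err = 10·8 = 80 ≡ 3 = α_4. Error position i = 4.
  Consistency check: S_2/S_1 = 8·10 = 80 ≡ 3 = α_err ✓ (single-error assumption holds).
Step 4: error magnitude e = S_0/v_4 = S_0·∏_{j≠4}(α_4 − α_j) = 7·5 = 35 ≡ 2 (mod 11).
Step 5: correct position 4: c_4 = r_4 − e = 1 − 2 ≡ 10 (mod 11). Hence c = [6, 3, 9, 10, 4].
  Check: interpolating c through the α_i gives m(x) = 5 + 9·x (degree < 2) with m(α_i) = c_i for every i, so c is indeed a codeword.


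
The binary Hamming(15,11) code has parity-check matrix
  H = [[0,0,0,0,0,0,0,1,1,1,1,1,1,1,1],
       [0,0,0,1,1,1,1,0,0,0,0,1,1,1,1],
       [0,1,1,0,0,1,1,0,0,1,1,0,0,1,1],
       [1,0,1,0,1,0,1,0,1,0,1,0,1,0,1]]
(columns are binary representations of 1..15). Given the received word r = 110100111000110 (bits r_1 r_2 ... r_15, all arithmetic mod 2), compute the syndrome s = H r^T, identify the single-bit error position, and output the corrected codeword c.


s = (0, 0, 1, 0)^T, error position = 2, corrected codeword c = 100100111000110

Compute s = H r^T mod 2 one row at a time:
  s_1 = 1 + 1 + 0 + 0 + 0 + 1 + 1 + 0 = 4 ≡ 0 (mod 2).
  s_2 = 1 + 0 + 0 + 1 + 0 + 1 + 1 + 0 = 4 ≡ 0 (mod 2).
  s_3 = 1 + 0 + 0 + 1 + 0 + 0 + 1 + 0 = 3 ≡ 1 (mod 2).
  s_4 = 1 + 0 + 0 + 1 + 1 + 0 + 1 + 0 = 4 ≡ 0 (mod 2).
s = (0, 0, 1, 0)^T — this equals column 2 of H (binary 0010), so error is at position 2.
Correct: flip bit 2 of r = 110100111000110 to get c = 100100111000110.


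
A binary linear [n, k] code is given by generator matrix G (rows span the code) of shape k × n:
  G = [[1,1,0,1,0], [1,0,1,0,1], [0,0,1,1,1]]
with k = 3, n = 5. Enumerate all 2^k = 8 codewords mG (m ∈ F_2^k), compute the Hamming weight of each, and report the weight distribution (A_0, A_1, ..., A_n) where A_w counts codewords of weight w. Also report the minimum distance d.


Weight distribution: A_0 = 1, A_1 = 1, A_2 = 1, A_3 = 3, A_4 = 2. Minimum distance d = 1.

Enumerate all 2^3 = 8 messages m ∈ F_2^3.
For each, compute codeword c = mG in F_2^5, then tally its weight.
  m = 000 → c = 00000, weight = 0.
  m = 100 → c = 11010, weight = 3.
  m = 010 → c = 10101, weight = 3.
  m = 110 → c = 01111, weight = 4.
  m = 001 → c = 00111, weight = 3.
  m = 101 → c = 11101, weight = 4.
  m = 011 → c = 10010, weight = 2.
  m = 111 → c = 01000, weight = 1.
Tally weights:
  weight 0: 1 codewords.
  weight 1: 1 codewords.
  weight 2: 1 codewords.
  weight 3: 3 codewords.
  weight 4: 2 codewords.
Minimum distance d = smallest w > 0 with A_w > 0 = 1.
Sanity: Σ A_w = 8 = 2^3 = 8 ✓.


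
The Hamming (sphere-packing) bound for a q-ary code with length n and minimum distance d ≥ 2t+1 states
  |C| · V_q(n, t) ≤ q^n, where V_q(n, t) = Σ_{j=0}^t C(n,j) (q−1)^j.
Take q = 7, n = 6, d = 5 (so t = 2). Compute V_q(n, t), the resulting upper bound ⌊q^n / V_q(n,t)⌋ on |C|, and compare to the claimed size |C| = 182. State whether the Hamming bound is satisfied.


V_q(n, t) = 577, q^n = 117649, Hamming bound = 203, |C| = 182 ≤ bound (satisfied).

Step 1: Compute V_q(n, t) = Σ_{j=0}^2 C(n, j) (q−1)^j.
  j = 0: C(6,0)·(6)^0 = 1·1 = 1.
  j = 1: C(6,1)·(6)^1 = 6·6 = 36.
  j = 2: C(6,2)·(6)^2 = 15·36 = 540.
  V_q(n, t) = 1 + 36 + 540 = 577.
Step 2: q^n = 7^6 = 117649.
Step 3: Hamming bound ⌊q^n / V_q(n,t)⌋ = ⌊117649/577⌋ = 203.
Step 4: Compare |C| = 182 to 203: satisfied.
The claimed |C| lies below the Hamming bound.


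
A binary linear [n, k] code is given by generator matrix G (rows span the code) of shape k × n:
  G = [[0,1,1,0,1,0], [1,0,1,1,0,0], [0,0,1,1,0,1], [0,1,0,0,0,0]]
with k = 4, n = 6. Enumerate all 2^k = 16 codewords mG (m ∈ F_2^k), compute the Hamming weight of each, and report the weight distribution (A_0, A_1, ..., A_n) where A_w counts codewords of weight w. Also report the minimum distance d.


Weight distribution: A_0 = 1, A_1 = 1, A_2 = 2, A_3 = 6, A_4 = 5, A_5 = 1. Minimum distance d = 1.

Enumerate all 2^4 = 16 messages m ∈ F_2^4.
For each, compute codeword c = mG in F_2^6, then tally its weight.
  m = 0000 → c = 000000, weight = 0.
  m = 1000 → c = 011010, weight = 3.
  m = 0100 → c = 101100, weight = 3.
  m = 1100 → c = 110110, weight = 4.
  m = 0010 → c = 001101, weight = 3.
  m = 1010 → c = 010111, weight = 4.
  m = 0110 → c = 100001, weight = 2.
  m = 1110 → c = 111011, weight = 5.
  m = 0001 → c = 010000, weight = 1.
  m = 1001 → c = 001010, weight = 2.
  m = 0101 → c = 111100, weight = 4.
  m = 1101 → c = 100110, weight = 3.
  m = 0011 → c = 011101, weight = 4.
  m = 1011 → c = 000111, weight = 3.
  m = 0111 → c = 110001, weight = 3.
  m = 1111 → c = 101011, weight = 4.
Tally weights:
  weight 0: 1 codewords.
  weight 1: 1 codewords.
  weight 2: 2 codewords.
  weight 3: 6 codewords.
  weight 4: 5 codewords.
  weight 5: 1 codewords.
Minimum distance d = smallest w > 0 with A_w > 0 = 1.
Sanity: Σ A_w = 16 = 2^4 = 16 ✓.


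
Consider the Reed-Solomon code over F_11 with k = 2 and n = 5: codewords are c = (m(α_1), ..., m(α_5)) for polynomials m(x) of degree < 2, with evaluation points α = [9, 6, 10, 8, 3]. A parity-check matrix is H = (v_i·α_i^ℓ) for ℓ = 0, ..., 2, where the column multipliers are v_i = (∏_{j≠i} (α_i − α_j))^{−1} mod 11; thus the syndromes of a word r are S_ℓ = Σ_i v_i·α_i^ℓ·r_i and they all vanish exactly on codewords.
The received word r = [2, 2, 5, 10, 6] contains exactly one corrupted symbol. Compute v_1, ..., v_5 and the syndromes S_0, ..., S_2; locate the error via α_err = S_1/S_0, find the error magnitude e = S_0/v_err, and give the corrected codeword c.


S = (4, 2, 1), error at position 2, error magnitude e = 9, c = [2, 4, 5, 10, 6].

Step 1: column multipliers v_i = (∏_{j≠i}(α_i − α_j))^{−1} mod 11.
  i = 1 (α = 9): (9−6)(9−10)(9−8)(9−3) = 3·(−1)·1·6 = −18 ≡ 4, so v_1 = 4^{−1} = 3 (mod 11).
  i = 2 (α = 6): (6−9)(6−10)(6−8)(6−3) = (−3)·(−4)·(−2)·3 = −72 ≡ 5, so v_2 = 5^{−1} = 9 (mod 11).
  i = 3 (α = 10): (10−9)(10−6)(10−8)(10−3) = 1·4·2·7 = 56 ≡ 1, so v_3 = 1^{−1} = 1 (mod 11).
  i = 4 (α = 8): (8−9)(8−6)(8−10)(8−3) = (−1)·2·(−2)·5 = 20 ≡ 9, so v_4 = 9^{−1} = 5 (mod 11).
  i = 5 (α = 3): (3−9)(3−6)(3−10)(3−8) = (−6)·(−3)·(−7)·(−5) = 630 ≡ 3, so v_5 = 3^{−1} = 4 (mod 11).
  v = [3, 9, 1, 5, 4].
Step 2: syndromes of r = [2, 2, 5, 10, 6] (all sums mod 11).
  S_0 = Σ v_i r_i = 3·2 + 9·2 + 1·5 + 5·10 + 4·6 = 103 ≡ 4.
  S_1 = Σ v_i α_i r_i = 3·9·2 + 9·6·2 + 1·10·5 + 5·8·10 + 4·3·6 = 684 ≡ 2.
  α_i^2 mod 11 = [4, 3, 1, 9, 9].
  S_2 = Σ v_i α_i^2 r_i = 3·4·2 + 9·3·2 + 1·1·5 + 5·9·10 + 4·9·6 = 749 ≡ 1.
  S = (4, 2, 1) ≠ 0, so r is not a codeword (an error is present).
Step 3: locate the error. For a single error e at position i, S_ℓ = v_i·e·α_i^ℓ, so α_err = S_1/S_0.
  S_0^{−1} = 4^{−1} = 3 (mod 11), so α_err = 2·3 = 6 ≡ 6 = α_2. Error position i = 2.
  Consistency check: S_2/S_1 = 1·6 = 6 ≡ 6 = α_err ✓ (single-error assumption holds).
Step 4: error magnitude e = S_0/v_2 = S_0·∏_{j≠2}(α_2 − α_j) = 4·5 = 20 ≡ 9 (mod 11).
Step 5: correct position 2: c_2 = r_2 − e = 2 − 9 ≡ 4 (mod 11). Hence c = [2, 4, 5, 10, 6].
  Check: interpolating c through the α_i gives m(x) = 8 + 3·x (degree < 2) with m(α_i) = c_i for every i, so c is indeed a codeword.


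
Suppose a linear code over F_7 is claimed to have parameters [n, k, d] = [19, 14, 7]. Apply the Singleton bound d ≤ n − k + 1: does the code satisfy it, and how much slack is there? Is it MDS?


Singleton RHS = n − k + 1 = 6, slack = -1, bound violated (no such code; not MDS).

Singleton bound: d ≤ n − k + 1.
Here n = 19, k = 14, so n − k + 1 = 6.
Given d = 7, check d ≤ 6: NO.
Slack = (n − k + 1) − d = -1.
The slack is negative: d = 7 exceeds n − k + 1 = 6 by 1, so the Singleton bound is violated and no linear [19, 14, 7]_7 code can exist. In particular it is not MDS (MDS requires d = n − k + 1 exactly).
Description: the claimed parameters are [19, 14, 7]_7; such a code would be impossible (violates the Singleton bound).


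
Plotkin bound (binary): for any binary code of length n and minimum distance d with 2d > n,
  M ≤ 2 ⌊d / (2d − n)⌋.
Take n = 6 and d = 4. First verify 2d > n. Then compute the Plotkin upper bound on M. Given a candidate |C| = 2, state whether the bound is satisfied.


Plotkin bound M ≤ 4; given |C| = 2 ≤ bound (satisfied).

Check applicability: 2d = 8, n = 6.
2d − n = 2 > 0, so Plotkin applies.
Compute d/(2d−n) = 4/2 ≈ 2.0000.
⌊d/(2d−n)⌋ = 2.
Plotkin bound: M ≤ 2·2 = 4.
Given |C| = 2, check: satisfied.
This |C| is below the Plotkin bound.


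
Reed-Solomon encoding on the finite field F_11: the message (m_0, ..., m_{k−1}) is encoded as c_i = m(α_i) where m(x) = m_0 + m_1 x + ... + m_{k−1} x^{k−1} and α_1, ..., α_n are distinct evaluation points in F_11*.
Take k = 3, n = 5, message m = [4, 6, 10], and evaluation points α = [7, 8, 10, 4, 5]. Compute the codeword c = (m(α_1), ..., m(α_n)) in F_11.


c = [8, 10, 8, 1, 9]

Message polynomial: m(x) = 4 + 6·x + 10·x^2 (mod 11).
For each evaluation point α_i, compute m(α_i) mod 11:
  α_1 = 7: Horner steps 10 → 10 → 8, so m(7) = 8.
  α_2 = 8: Horner steps 10 → 9 → 10, so m(8) = 10.
  α_3 = 10: Horner steps 10 → 7 → 8, so m(10) = 8.
  α_4 = 4: Horner steps 10 → 2 → 1, so m(4) = 1.
  α_5 = 5: Horner steps 10 → 1 → 9, so m(5) = 9.
Codeword c = [8, 10, 8, 1, 9] ∈ F_11^5.


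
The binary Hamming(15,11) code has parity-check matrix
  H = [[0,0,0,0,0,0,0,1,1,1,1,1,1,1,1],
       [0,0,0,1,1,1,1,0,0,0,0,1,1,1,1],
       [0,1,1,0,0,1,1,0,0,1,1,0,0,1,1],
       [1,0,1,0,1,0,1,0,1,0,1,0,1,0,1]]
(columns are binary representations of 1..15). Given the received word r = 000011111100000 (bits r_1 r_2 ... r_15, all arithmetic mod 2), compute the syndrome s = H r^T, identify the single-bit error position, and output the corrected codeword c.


s = (1, 1, 1, 1)^T, error position = 15, corrected codeword c = 000011111100001

Compute s = H r^T mod 2 one row at a time:
  s_1 = 1 + 1 + 1 + 0 + 0 + 0 + 0 + 0 = 3 ≡ 1 (mod 2).
  s_2 = 0 + 1 + 1 + 1 + 0 + 0 + 0 + 0 = 3 ≡ 1 (mod 2).
  s_3 = 0 + 0 + 1 + 1 + 1 + 0 + 0 + 0 = 3 ≡ 1 (mod 2).
  s_4 = 0 + 0 + 1 + 1 + 1 + 0 + 0 + 0 = 3 ≡ 1 (mod 2).
s = (1, 1, 1, 1)^T — this equals column 15 of H (binary 1111), so error is at position 15.
Correct: flip bit 15 of r = 000011111100000 to get c = 000011111100001.


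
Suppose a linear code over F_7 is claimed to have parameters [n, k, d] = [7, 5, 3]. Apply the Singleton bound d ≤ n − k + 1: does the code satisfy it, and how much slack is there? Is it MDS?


Singleton RHS = n − k + 1 = 3, slack = 0, bound satisfied, MDS.

Singleton bound: d ≤ n − k + 1.
Here n = 7, k = 5, so n − k + 1 = 3.
Given d = 3, check d ≤ 3: YES.
Slack = (n − k + 1) − d = 0.
The code is MDS (slack = 0).
Description: the claimed parameters are [7, 5, 3]_7; such a code would be MDS (meets Singleton bound).


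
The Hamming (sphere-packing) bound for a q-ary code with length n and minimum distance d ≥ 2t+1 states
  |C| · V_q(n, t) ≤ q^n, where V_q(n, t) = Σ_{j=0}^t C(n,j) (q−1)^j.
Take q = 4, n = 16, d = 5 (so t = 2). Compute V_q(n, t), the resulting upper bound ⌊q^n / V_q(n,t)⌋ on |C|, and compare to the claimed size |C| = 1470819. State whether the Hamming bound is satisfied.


V_q(n, t) = 1129, q^n = 4294967296, Hamming bound = 3804222, |C| = 1470819 ≤ bound (satisfied).

Step 1: Compute V_q(n, t) = Σ_{j=0}^2 C(n, j) (q−1)^j.
  j = 0: C(16,0)·(3)^0 = 1·1 = 1.
  j = 1: C(16,1)·(3)^1 = 16·3 = 48.
  j = 2: C(16,2)·(3)^2 = 120·9 = 1080.
  V_q(n, t) = 1 + 48 + 1080 = 1129.
Step 2: q^n = 4^16 = 4294967296.
Step 3: Hamming bound ⌊q^n / V_q(n,t)⌋ = ⌊4294967296/1129⌋ = 3804222.
Step 4: Compare |C| = 1470819 to 3804222: satisfied.
The claimed |C| lies below the Hamming bound.


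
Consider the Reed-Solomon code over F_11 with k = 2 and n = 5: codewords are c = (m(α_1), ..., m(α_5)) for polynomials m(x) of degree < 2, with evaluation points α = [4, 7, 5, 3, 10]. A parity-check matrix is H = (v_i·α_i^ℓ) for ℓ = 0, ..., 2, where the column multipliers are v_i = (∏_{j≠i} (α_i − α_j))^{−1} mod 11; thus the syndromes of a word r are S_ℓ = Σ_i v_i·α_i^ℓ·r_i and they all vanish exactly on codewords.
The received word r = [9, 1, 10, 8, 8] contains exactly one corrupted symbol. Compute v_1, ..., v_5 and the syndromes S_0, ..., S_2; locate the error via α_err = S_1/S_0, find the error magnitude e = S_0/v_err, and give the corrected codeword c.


S = (5, 6, 5), error at position 5, error magnitude e = 4, c = [9, 1, 10, 8, 4].

Step 1: column multipliers v_i = (∏_{j≠i}(α_i − α_j))^{−1} mod 11.
  i = 1 (α = 4): (4−7)(4−5)(4−3)(4−10) = (−3)·(−1)·1·(−6) = −18 ≡ 4, so v_1 = 4^{−1} = 3 (mod 11).
  i = 2 (α = 7): (7−4)(7−5)(7−3)(7−10) = 3·2·4·(−3) = −72 ≡ 5, so v_2 = 5^{−1} = 9 (mod 11).
  i = 3 (α = 5): (5−4)(5−7)(5−3)(5−10) = 1·(−2)·2·(−5) = 20 ≡ 9, so v_3 = 9^{−1} = 5 (mod 11).
  i = 4 (α = 3): (3−4)(3−7)(3−5)(3−10) = (−1)·(−4)·(−2)·(−7) = 56 ≡ 1, so v_4 = 1^{−1} = 1 (mod 11).
  i = 5 (α = 10): (10−4)(10−7)(10−5)(10−3) = 6·3·5·7 = 630 ≡ 3, so v_5 = 3^{−1} = 4 (mod 11).
  v = [3, 9, 5, 1, 4].
Step 2: syndromes of r = [9, 1, 10, 8, 8] (all sums mod 11).
  S_0 = Σ v_i r_i = 3·9 + 9·1 + 5·10 + 1·8 + 4·8 = 126 ≡ 5.
  S_1 = Σ v_i α_i r_i = 3·4·9 + 9·7·1 + 5·5·10 + 1·3·8 + 4·10·8 = 765 ≡ 6.
  α_i^2 mod 11 = [5, 5, 3, 9, 1].
  S_2 = Σ v_i α_i^2 r_i = 3·5·9 + 9·5·1 + 5·3·10 + 1·9·8 + 4·1·8 = 434 ≡ 5.
  S = (5, 6, 5) ≠ 0, so r is not a codeword (an error is present).
Step 3: locate the error. For a single error e at position i, S_ℓ = v_i·e·α_i^ℓ, so α_err = S_1/S_0.
  S_0^{−1} = 5^{−1} = 9 (mod 11), so α_err = 6·9 = 54 ≡ 10 = α_5. Error position i = 5.
  Consistency check: S_2/S_1 = 5·2 = 10 ≡ 10 = α_err ✓ (single-error assumption holds).
Step 4: error magnitude e = S_0/v_5 = S_0·∏_{j≠5}(α_5 − α_j) = 5·3 = 15 ≡ 4 (mod 11).
Step 5: correct position 5: c_5 = r_5 − e = 8 − 4 ≡ 4 (mod 11). Hence c = [9, 1, 10, 8, 4].
  Check: interpolating c through the α_i gives m(x) = 5 + 1·x (degree < 2) with m(α_i) = c_i for every i, so c is indeed a codeword.


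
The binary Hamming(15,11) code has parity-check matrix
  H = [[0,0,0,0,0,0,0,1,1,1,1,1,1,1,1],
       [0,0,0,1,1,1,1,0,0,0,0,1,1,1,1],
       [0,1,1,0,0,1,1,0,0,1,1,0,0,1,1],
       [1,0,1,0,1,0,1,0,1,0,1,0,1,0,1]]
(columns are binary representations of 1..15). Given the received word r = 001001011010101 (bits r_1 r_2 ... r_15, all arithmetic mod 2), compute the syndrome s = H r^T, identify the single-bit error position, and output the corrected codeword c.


s = (1, 1, 0, 1)^T, error position = 13, corrected codeword c = 001001011010001

Compute s = H r^T mod 2 one row at a time:
  s_1 = 1 + 1 + 0 + 1 + 0 + 1 + 0 + 1 = 5 ≡ 1 (mod 2).
  s_2 = 0 + 0 + 1 + 0 + 0 + 1 + 0 + 1 = 3 ≡ 1 (mod 2).
  s_3 = 0 + 1 + 1 + 0 + 0 + 1 + 0 + 1 = 4 ≡ 0 (mod 2).
  s_4 = 0 + 1 + 0 + 0 + 1 + 1 + 1 + 1 = 5 ≡ 1 (mod 2).
s = (1, 1, 0, 1)^T — this equals column 13 of H (binary 1101), so error is at position 13.
Correct: flip bit 13 of r = 001001011010101 to get c = 001001011010001.


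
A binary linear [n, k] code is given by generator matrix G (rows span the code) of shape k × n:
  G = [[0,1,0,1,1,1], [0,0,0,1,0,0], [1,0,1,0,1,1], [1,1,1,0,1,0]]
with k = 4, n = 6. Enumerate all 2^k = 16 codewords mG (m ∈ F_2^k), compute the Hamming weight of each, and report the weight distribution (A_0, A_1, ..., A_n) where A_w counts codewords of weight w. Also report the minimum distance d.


Weight distribution: A_0 = 1, A_1 = 2, A_2 = 2, A_3 = 4, A_4 = 5, A_5 = 2. Minimum distance d = 1.

Enumerate all 2^4 = 16 messages m ∈ F_2^4.
For each, compute codeword c = mG in F_2^6, then tally its weight.
  m = 0000 → c = 000000, weight = 0.
  m = 1000 → c = 010111, weight = 4.
  m = 0100 → c = 000100, weight = 1.
  m = 1100 → c = 010011, weight = 3.
  m = 0010 → c = 101011, weight = 4.
  m = 1010 → c = 111100, weight = 4.
  m = 0110 → c = 101111, weight = 5.
  m = 1110 → c = 111000, weight = 3.
  m = 0001 → c = 111010, weight = 4.
  m = 1001 → c = 101101, weight = 4.
  m = 0101 → c = 111110, weight = 5.
  m = 1101 → c = 101001, weight = 3.
  m = 0011 → c = 010001, weight = 2.
  m = 1011 → c = 000110, weight = 2.
  m = 0111 → c = 010101, weight = 3.
  m = 1111 → c = 000010, weight = 1.
Tally weights:
  weight 0: 1 codewords.
  weight 1: 2 codewords.
  weight 2: 2 codewords.
  weight 3: 4 codewords.
  weight 4: 5 codewords.
  weight 5: 2 codewords.
Minimum distance d = smallest w > 0 with A_w > 0 = 1.
Sanity: Σ A_w = 16 = 2^4 = 16 ✓.


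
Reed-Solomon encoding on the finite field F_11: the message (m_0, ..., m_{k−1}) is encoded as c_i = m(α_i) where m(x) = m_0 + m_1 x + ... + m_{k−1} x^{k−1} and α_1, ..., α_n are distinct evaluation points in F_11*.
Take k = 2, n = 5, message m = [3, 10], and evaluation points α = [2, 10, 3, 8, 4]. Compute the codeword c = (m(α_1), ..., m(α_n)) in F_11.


c = [1, 4, 0, 6, 10]

Message polynomial: m(x) = 3 + 10·x (mod 11).
For each evaluation point α_i, compute m(α_i) mod 11:
  α_1 = 2: Horner steps 10 → 1, so m(2) = 1.
  α_2 = 10: Horner steps 10 → 4, so m(10) = 4.
  α_3 = 3: Horner steps 10 → 0, so m(3) = 0.
  α_4 = 8: Horner steps 10 → 6, so m(8) = 6.
  α_5 = 4: Horner steps 10 → 10, so m(4) = 10.
Codeword c = [1, 4, 0, 6, 10] ∈ F_11^5.


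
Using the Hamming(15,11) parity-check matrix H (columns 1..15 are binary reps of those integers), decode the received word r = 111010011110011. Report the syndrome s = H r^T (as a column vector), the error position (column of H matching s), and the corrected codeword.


s = (0, 1, 0, 0)^T, error position = 4, corrected codeword c = 111110011110011

Compute s = H r^T mod 2 one row at a time:
  s_1 = 1 + 1 + 1 + 1 + 0 + 0 + 1 + 1 = 6 ≡ 0 (mod 2).
  s_2 = 0 + 1 + 0 + 0 + 0 + 0 + 1 + 1 = 3 ≡ 1 (mod 2).
  s_3 = 1 + 1 + 0 + 0 + 1 + 1 + 1 + 1 = 6 ≡ 0 (mod 2).
  s_4 = 1 + 1 + 1 + 0 + 1 + 1 + 0 + 1 = 6 ≡ 0 (mod 2).
s = (0, 1, 0, 0)^T — this equals column 4 of H (binary 0100), so error is at position 4.
Correct: flip bit 4 of r = 111010011110011 to get c = 111110011110011.


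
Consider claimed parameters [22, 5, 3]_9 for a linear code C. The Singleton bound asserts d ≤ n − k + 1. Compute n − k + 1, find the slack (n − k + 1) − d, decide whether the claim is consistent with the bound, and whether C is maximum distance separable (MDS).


Singleton RHS = n − k + 1 = 18, slack = 15, bound satisfied, not MDS.

Singleton bound: d ≤ n − k + 1.
Here n = 22, k = 5, so n − k + 1 = 18.
Given d = 3, check d ≤ 18: YES.
Slack = (n − k + 1) − d = 15.
The code is NOT MDS (slack = 15 > 0).
Description: the claimed parameters are [22, 5, 3]_9; such a code would be non-MDS.


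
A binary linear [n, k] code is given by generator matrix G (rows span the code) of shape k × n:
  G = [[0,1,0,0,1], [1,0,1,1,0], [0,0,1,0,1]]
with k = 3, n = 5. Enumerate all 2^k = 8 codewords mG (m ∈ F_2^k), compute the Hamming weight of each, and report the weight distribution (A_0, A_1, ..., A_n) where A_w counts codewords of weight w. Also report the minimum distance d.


Weight distribution: A_0 = 1, A_2 = 3, A_3 = 3, A_5 = 1. Minimum distance d = 2.

Enumerate all 2^3 = 8 messages m ∈ F_2^3.
For each, compute codeword c = mG in F_2^5, then tally its weight.
  m = 000 → c = 00000, weight = 0.
  m = 100 → c = 01001, weight = 2.
  m = 010 → c = 10110, weight = 3.
  m = 110 → c = 11111, weight = 5.
  m = 001 → c = 00101, weight = 2.
  m = 101 → c = 01100, weight = 2.
  m = 011 → c = 10011, weight = 3.
  m = 111 → c = 11010, weight = 3.
Tally weights:
  weight 0: 1 codewords.
  weight 2: 3 codewords.
  weight 3: 3 codewords.
  weight 5: 1 codewords.
Minimum distance d = smallest w > 0 with A_w > 0 = 2.
Sanity: Σ A_w = 8 = 2^3 = 8 ✓.


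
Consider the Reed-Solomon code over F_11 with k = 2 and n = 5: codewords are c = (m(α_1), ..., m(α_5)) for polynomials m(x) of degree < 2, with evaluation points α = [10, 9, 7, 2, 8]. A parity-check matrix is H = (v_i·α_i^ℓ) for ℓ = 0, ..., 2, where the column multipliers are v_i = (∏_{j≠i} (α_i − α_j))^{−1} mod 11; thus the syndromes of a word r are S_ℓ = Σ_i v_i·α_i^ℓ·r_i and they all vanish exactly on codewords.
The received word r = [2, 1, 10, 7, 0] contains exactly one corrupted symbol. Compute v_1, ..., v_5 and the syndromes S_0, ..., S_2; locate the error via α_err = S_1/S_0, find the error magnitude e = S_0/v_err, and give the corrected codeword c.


S = (3, 6, 1), error at position 4, error magnitude e = 2, c = [2, 1, 10, 5, 0].

Step 1: column multipliers v_i = (∏_{j≠i}(α_i − α_j))^{−1} mod 11.
  i = 1 (α = 10): (10−9)(10−7)(10−2)(10−8) = 1·3·8·2 = 48 ≡ 4, so v_1 = 4^{−1} = 3 (mod 11).
  i = 2 (α = 9): (9−10)(9−7)(9−2)(9−8) = (−1)·2·7·1 = −14 ≡ 8, so v_2 = 8^{−1} = 7 (mod 11).
  i = 3 (α = 7): (7−10)(7−9)(7−2)(7−8) = (−3)·(−2)·5·(−1) = −30 ≡ 3, so v_3 = 3^{−1} = 4 (mod 11).
  i = 4 (α = 2): (2−10)(2−9)(2−7)(2−8) = (−8)·(−7)·(−5)·(−6) = 1680 ≡ 8, so v_4 = 8^{−1} = 7 (mod 11).
  i = 5 (α = 8): (8−10)(8−9)(8−7)(8−2) = (−2)·(−1)·1·6 = 12 ≡ 1, so v_5 = 1^{−1} = 1 (mod 11).
  v = [3, 7, 4, 7, 1].
Step 2: syndromes of r = [2, 1, 10, 7, 0] (all sums mod 11).
  S_0 = Σ v_i r_i = 3·2 + 7·1 + 4·10 + 7·7 + 1·0 = 102 ≡ 3.
  S_1 = Σ v_i α_i r_i = 3·10·2 + 7·9·1 + 4·7·10 + 7·2·7 + 1·8·0 = 501 ≡ 6.
  α_i^2 mod 11 = [1, 4, 5, 4, 9].
  S_2 = Σ v_i α_i^2 r_i = 3·1·2 + 7·4·1 + 4·5·10 + 7·4·7 + 1·9·0 = 430 ≡ 1.
  S = (3, 6, 1) ≠ 0, so r is not a codeword (an error is present).
Step 3: locate the error. For a single error e at position i, S_ℓ = v_i·e·α_i^ℓ, so α_err = S_1/S_0.
  S_0^{−1} = 3^{−1} = 4 (mod 11), so α_err = 6·4 = 24 ≡ 2 = α_4. Error position i = 4.
  Consistency check: S_2/S_1 = 1·2 = 2 ≡ 2 = α_err ✓ (single-error assumption holds).
Step 4: error magnitude e = S_0/v_4 = S_0·∏_{j≠4}(α_4 − α_j) = 3·8 = 24 ≡ 2 (mod 11).
Step 5: correct position 4: c_4 = r_4 − e = 7 − 2 ≡ 5 (mod 11). Hence c = [2, 1, 10, 5, 0].
  Check: interpolating c through the α_i gives m(x) = 3 + 1·x (degree < 2) with m(α_i) = c_i for every i, so c is indeed a codeword.
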